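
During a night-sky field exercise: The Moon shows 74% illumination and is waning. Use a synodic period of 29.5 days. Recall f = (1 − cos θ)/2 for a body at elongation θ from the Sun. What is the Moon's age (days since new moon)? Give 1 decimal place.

From f = (1 − cos θ)/2: cos θ = 1 − 2×0.74 = -0.480; arccos → 118.7°.
Waning ⇒ past full, so θ = 360° − 118.7° = 241.3°.
Age = 29.5 × 241.3°/360° ≈ 19.77 days.

19.8 days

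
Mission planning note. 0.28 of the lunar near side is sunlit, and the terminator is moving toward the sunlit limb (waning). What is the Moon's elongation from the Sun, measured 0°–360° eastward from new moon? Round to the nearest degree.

Invert f = (1 − cos θ)/2 to get cos θ = 1 − 2(0.28) = 0.440, hence θ₀ = arccos 0.440 = 63.9°.
Since the Moon is past full (waning), take the reflex angle: θ = 360° − 63.9° = 296.1°.

296°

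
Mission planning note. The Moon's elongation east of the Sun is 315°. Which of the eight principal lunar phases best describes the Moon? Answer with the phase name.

The waning crescent sector spans roughly 292°–338°; 315° falls inside it.

waning crescent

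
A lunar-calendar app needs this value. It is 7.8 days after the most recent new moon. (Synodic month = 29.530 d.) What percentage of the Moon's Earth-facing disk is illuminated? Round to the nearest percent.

54%

The Moon has covered 7.8/29.530 of its cycle, so θ ≈ 360° × 7.8/29.530 = 95.1°.
With cos θ = (-0.089), the lit fraction is (1 − (-0.089))/2 ≈ 0.544, so 54%.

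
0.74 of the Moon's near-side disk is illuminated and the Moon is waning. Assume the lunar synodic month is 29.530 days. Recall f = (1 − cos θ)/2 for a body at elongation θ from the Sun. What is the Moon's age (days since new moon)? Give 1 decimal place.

19.8 days

cos θ = 1 − 2f = -0.480, giving a principal value of 118.7°.
Waning ⇒ past full, so θ = 360° − 118.7° = 241.3°.
Age = 29.530 × 241.3°/360° ≈ 19.79 days.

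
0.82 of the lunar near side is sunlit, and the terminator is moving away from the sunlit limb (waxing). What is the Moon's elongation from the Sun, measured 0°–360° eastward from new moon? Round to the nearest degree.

Invert f = (1 − cos θ)/2 to get cos θ = 1 − 2(0.82) = -0.640, hence θ₀ = arccos -0.640 = 129.8°.
The Moon is waxing (0°–180°), so θ = 129.8° directly.

130°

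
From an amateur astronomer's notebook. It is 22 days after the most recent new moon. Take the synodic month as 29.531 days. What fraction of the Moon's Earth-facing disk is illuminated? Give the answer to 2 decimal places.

0.52

Phase angle: θ = 360°·(22 d)/(29.531 d) = 268.2°.
Illuminated fraction = (1 − cos 268.2°)/2 = (1 − (-0.032))/2 ≈ 0.516.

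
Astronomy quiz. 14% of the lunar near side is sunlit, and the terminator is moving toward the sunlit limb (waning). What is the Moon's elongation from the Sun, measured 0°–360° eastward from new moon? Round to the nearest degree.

316°

cos θ = 1 − 2f = 0.720, giving a principal value of 43.9°.
A waning Moon lies in 180°–360°, so θ = 360° − 43.9° = 316.1°.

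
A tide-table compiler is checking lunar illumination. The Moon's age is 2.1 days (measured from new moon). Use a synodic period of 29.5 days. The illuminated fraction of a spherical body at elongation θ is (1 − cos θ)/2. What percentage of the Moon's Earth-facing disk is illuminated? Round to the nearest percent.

Phase angle: θ = 360°·(2.1 d)/(29.5 d) = 25.6°.
With cos θ = 0.902, the lit fraction is (1 − 0.902)/2 ≈ 0.049, so 5%.

5%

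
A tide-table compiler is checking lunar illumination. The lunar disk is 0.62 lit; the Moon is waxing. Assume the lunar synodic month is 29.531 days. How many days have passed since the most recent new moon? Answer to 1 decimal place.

8.5 days

From f = (1 − cos θ)/2: cos θ = 1 − 2×0.62 = -0.240; arccos → 103.9°.
Before full moon the principal value applies: θ = 103.9°.
At 360°/29.531 d per day, 103.9° corresponds to 8.52 days.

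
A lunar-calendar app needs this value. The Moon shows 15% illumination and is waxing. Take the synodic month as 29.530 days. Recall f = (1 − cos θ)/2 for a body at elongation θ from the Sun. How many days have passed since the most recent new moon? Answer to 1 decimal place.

cos θ = 1 − 2f = 0.700, giving a principal value of 45.6°.
Before full moon the principal value applies: θ = 45.6°.
At 360°/29.530 d per day, 45.6° corresponds to 3.74 days.

3.7 days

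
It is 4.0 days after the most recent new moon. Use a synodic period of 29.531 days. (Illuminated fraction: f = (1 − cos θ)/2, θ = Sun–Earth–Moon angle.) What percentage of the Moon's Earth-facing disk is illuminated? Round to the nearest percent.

17%

Phase angle: θ = 360°·(4.0 d)/(29.531 d) = 48.8°.
Illuminated fraction = (1 − cos 48.8°)/2 = (1 − 0.659)/2 ≈ 0.170, so 17%.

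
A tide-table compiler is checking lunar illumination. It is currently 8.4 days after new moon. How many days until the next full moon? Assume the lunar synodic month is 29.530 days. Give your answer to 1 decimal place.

6.4 days

Full moon is 0.5 of the way through the cycle: age 0.5 × 29.530 = 14.765 d.
That is 14.765 − 8.4 = 6.365 days ahead.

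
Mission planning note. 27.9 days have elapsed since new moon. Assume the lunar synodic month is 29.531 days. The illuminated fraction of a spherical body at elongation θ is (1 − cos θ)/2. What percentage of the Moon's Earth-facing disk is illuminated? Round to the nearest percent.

3%

Elongation θ = 360° × 27.9/29.531 ≈ 340.1°.
cos 340.1° = 0.940, so f = (1 − 0.940)/2 = 0.030, so 3%.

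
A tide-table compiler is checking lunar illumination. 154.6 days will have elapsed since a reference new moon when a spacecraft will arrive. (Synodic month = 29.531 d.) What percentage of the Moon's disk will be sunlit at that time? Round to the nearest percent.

45%

154.6 d spans 5 complete synodic months (5 × 29.531 = 147.66 d) plus 6.94 d.
The Moon has covered 6.94/29.531 of its cycle, so θ ≈ 360° × 6.94/29.531 = 84.7°.
cos 84.7° = 0.093, so f = (1 − 0.093)/2 = 0.453, so 45%.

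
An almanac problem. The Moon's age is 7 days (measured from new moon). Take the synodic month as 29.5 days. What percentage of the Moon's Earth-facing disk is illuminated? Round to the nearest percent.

46%

The Moon has covered 7/29.5 of its cycle, so θ ≈ 360° × 7/29.5 = 85.4°.
With cos θ = 0.080, the lit fraction is (1 − 0.080)/2 ≈ 0.460, so 46%.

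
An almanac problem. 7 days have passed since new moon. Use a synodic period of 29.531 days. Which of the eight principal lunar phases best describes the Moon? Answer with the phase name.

first quarter

At 7/29.531 of the cycle, θ ≈ 85° — the first quarter range.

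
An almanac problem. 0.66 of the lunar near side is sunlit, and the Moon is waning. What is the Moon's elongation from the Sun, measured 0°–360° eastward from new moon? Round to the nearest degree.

251°

Invert f = (1 − cos θ)/2 to get cos θ = 1 − 2(0.66) = -0.320, hence θ₀ = arccos -0.320 = 108.7°.
Waning ⇒ past full, so θ = 360° − 108.7° = 251.3°.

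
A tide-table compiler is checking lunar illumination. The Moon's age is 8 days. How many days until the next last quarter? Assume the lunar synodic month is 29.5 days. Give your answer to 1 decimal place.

Last quarter occurs at elongation 270°, i.e. at age 29.5 × 270/360 = 22.125 d.
That is 22.125 − 8 = 14.125 days ahead.

14.1 days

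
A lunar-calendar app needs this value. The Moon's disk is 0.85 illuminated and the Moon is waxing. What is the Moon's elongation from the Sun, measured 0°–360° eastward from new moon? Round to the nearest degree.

134°

Invert f = (1 − cos θ)/2 to get cos θ = 1 − 2(0.85) = -0.700, hence θ₀ = arccos -0.700 = 134.4°.
The Moon is waxing (0°–180°), so θ = 134.4° directly.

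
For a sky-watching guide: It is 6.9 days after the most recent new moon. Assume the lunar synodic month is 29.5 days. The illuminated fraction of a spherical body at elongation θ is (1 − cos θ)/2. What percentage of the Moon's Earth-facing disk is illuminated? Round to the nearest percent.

45%

Phase angle: θ = 360°·(6.9 d)/(29.5 d) = 84.2°.
With cos θ = 0.101, the lit fraction is (1 − 0.101)/2 ≈ 0.450, so 45%.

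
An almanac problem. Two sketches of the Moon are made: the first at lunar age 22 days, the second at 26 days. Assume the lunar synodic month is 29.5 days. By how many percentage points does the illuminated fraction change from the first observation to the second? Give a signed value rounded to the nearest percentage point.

θ₁ = 360° × 22/29.5 = 268.5°, f₁ = (1 − cos θ₁)/2 = 0.513.
θ₂ = 360° × 26/29.5 = 317.3°, f₂ = (1 − cos θ₂)/2 = 0.133.
Change = f₂ − f₁ = -0.381 → -38 percentage points.

-38 percentage points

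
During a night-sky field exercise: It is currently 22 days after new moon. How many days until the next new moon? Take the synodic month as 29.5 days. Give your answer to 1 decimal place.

7.5 days

One full lunation from the last new moon is 29.5 d; remaining = 29.5 − 22 = 7.500 d.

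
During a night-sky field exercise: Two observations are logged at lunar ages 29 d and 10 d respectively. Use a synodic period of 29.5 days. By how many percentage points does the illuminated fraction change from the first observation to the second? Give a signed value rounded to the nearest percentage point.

+76 pp

First observation: θ = 360°·29/29.5 = 353.9°, so f = 0.003.
Second observation: θ = 122.0°, f = 0.765.
Δf = 0.765 − 0.003 = +0.762, i.e. +76 pp.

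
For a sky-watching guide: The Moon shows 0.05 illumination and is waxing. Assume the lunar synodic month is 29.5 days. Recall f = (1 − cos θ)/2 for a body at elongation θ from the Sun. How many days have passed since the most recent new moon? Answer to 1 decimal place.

2.1 days

cos θ = 1 − 2f = 0.900, giving a principal value of 25.8°.
Before full moon the principal value applies: θ = 25.8°.
At 360°/29.5 d per day, 25.8° corresponds to 2.12 days.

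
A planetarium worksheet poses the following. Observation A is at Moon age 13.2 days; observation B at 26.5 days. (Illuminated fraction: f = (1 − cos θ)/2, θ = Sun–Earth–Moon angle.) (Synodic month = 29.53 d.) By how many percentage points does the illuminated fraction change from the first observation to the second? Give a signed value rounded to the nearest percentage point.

θ₁ = 360° × 13.2/29.53 = 160.9°, f₁ = (1 − cos θ₁)/2 = 0.973.
θ₂ = 360° × 26.5/29.53 = 323.1°, f₂ = (1 − cos θ₂)/2 = 0.100.
Change = f₂ − f₁ = -0.872 → -87 percentage points.

-87 percentage points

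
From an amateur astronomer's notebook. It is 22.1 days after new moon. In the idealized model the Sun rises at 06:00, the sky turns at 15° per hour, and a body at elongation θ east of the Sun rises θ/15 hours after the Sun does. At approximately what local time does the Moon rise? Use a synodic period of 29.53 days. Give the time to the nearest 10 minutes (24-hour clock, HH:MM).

The Moon has covered 22.1/29.53 of its cycle, so θ ≈ 360° × 22.1/29.53 = 269.4°.
At 15° of sky rotation per hour, 269.4° corresponds to a 17.96 h lag.
06:00 + 17.961 h ≈ 23:58 → 00:00 to the nearest ten minutes.

00:00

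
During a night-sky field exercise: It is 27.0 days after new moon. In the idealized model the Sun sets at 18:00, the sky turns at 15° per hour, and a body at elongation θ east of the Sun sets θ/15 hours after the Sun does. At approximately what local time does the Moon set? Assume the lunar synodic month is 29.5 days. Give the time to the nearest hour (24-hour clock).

Phase angle: θ = 360°·(27.0 d)/(29.5 d) = 329.5°.
The Moon trails the Sun by θ/15 = 329.5/15 ≈ 21.97 hours.
18:00 + 21.97 h ≈ 15:58 → 16:00 to the nearest hour.

16:00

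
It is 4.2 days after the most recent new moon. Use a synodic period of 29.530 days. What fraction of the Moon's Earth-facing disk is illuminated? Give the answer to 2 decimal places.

Phase angle: θ = 360°·(4.2 d)/(29.530 d) = 51.2°.
Illuminated fraction = (1 − cos 51.2°)/2 = (1 − 0.627)/2 ≈ 0.187.

0.19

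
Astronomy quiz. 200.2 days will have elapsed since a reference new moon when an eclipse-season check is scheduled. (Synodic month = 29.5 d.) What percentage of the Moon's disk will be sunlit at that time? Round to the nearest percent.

39%

200.2 d spans 6 complete synodic months (6 × 29.5 = 177.00 d) plus 23.20 d.
Phase angle: θ = 360°·(23.20 d)/(29.5 d) = 283.1°.
cos 283.1° = 0.227, so f = (1 − 0.227)/2 = 0.387, so 39%.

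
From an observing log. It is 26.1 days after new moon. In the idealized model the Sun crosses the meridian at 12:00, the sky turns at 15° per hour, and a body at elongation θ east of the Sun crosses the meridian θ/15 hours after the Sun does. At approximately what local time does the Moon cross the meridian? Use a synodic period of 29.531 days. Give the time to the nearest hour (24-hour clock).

Phase angle: θ = 360°·(26.1 d)/(29.531 d) = 318.2°.
Delay after the Sun = 318.2° / (15°/h) ≈ 21.21 h.
12:00 + 21.21 h ≈ 09:13 → 09:00 to the nearest hour.

09:00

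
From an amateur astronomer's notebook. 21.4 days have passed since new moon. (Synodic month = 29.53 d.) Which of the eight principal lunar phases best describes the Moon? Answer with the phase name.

last quarter

At 21.4/29.53 of the cycle, θ ≈ 261° — the last quarter range.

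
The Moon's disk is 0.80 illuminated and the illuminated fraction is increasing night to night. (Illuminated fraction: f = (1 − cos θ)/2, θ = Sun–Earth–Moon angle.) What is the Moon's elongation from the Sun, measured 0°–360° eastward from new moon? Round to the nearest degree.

127°

From f = (1 − cos θ)/2: cos θ = 1 − 2×0.80 = -0.600; arccos → 126.9°.
Before full moon the principal value applies: θ = 126.9°.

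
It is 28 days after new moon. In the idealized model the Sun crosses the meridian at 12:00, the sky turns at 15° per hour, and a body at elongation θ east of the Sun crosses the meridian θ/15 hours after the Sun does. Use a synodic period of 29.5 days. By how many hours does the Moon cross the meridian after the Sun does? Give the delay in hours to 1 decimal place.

Elongation θ = 360° × 28/29.5 ≈ 341.7°.
At 15° of sky rotation per hour, 341.7° corresponds to a 22.78 h lag.
So the Moon crosses the meridian 22.78 h after the Sun.

22.8 h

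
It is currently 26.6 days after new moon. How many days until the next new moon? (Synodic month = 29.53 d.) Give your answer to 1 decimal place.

2.9 days

One full lunation from the last new moon is 29.53 d; remaining = 29.53 − 26.6 = 2.930 d.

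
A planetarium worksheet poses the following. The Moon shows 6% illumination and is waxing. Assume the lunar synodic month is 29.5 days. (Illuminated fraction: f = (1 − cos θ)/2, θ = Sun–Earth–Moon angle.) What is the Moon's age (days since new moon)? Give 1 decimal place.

cos θ = 1 − 2f = 0.880, giving a principal value of 28.4°.
Waxing ⇒ before full, so θ = 28.4°.
Age = 29.5 × 28.4°/360° ≈ 2.32 days.

2.3 days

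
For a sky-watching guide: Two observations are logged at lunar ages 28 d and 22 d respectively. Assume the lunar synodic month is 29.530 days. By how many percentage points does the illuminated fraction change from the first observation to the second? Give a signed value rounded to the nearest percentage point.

θ₁ = 360° × 28/29.530 = 341.3°, f₁ = (1 − cos θ₁)/2 = 0.026.
θ₂ = 360° × 22/29.530 = 268.2°, f₂ = (1 − cos θ₂)/2 = 0.516.
Change = f₂ − f₁ = +0.489 → +49 percentage points.

+49 pp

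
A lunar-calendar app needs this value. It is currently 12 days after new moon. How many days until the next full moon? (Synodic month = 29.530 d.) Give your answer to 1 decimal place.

2.8 days

Full moon is 0.5 of the way through the cycle: age 0.5 × 29.530 = 14.765 d.
So 2.765 days remain (14.765 − 12).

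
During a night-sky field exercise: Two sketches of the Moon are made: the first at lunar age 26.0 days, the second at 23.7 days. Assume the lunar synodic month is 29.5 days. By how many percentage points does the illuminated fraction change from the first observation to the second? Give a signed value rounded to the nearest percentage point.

+20 pp

θ₁ = 360° × 26.0/29.5 = 317.3°, f₁ = (1 − cos θ₁)/2 = 0.133.
θ₂ = 360° × 23.7/29.5 = 289.2°, f₂ = (1 − cos θ₂)/2 = 0.335.
Change = f₂ − f₁ = +0.203 → +20 percentage points.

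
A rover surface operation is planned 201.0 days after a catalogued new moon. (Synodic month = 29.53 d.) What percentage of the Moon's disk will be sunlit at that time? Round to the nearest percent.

Reduce mod P: 201.0 − 6×29.53 = 23.82 d into the current lunation.
Elongation θ = 360° × 23.82/29.53 ≈ 290.4°.
cos 290.4° = 0.348, so f = (1 − 0.348)/2 = 0.326, so 33%.

33%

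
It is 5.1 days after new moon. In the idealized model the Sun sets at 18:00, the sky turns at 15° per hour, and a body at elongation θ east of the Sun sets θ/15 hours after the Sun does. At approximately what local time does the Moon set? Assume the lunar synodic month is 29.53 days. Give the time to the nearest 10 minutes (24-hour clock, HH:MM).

Elongation θ = 360° × 5.1/29.53 ≈ 62.2°.
The Moon trails the Sun by θ/15 = 62.2/15 ≈ 4.14 hours.
18:00 + 4.145 h ≈ 22:09 → 22:10 to the nearest ten minutes.

22:10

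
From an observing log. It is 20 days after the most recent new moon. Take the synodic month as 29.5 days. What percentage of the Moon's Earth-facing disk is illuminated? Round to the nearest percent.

The Moon has covered 20/29.5 of its cycle, so θ ≈ 360° × 20/29.5 = 244.1°.
With cos θ = (-0.437), the lit fraction is (1 − (-0.437))/2 ≈ 0.719, so 72%.

72%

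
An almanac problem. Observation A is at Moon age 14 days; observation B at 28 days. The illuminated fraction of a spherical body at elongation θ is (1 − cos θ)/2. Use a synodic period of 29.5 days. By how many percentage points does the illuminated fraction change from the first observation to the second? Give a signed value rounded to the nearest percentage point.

-97 pp

First observation: θ = 360°·14/29.5 = 170.8°, so f = 0.994.
Second observation: θ = 341.7°, f = 0.025.
Δf = 0.025 − 0.994 = -0.968, i.e. -97 pp.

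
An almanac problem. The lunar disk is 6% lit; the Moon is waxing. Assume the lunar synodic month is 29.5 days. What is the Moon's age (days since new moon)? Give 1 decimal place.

cos θ = 1 − 2f = 0.880, giving a principal value of 28.4°.
Before full moon the principal value applies: θ = 28.4°.
That fraction of the synodic month is 28.4/360 × 29.5 d ≈ 2.32 d.

2.3 days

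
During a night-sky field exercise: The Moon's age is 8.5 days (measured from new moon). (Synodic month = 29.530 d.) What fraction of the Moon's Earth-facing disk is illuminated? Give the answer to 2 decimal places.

0.62

The Moon has covered 8.5/29.530 of its cycle, so θ ≈ 360° × 8.5/29.530 = 103.6°.
With cos θ = (-0.236), the lit fraction is (1 − (-0.236))/2 ≈ 0.618.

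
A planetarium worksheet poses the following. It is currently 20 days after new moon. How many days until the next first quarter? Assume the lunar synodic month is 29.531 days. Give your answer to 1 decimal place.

First quarter occurs at elongation 90°, i.e. at age 29.531 × 90/360 = 7.383 d.
This lunation's first quarter (7.383 d) has passed, so add one period: 36.914 − 20 = 16.914 days.

16.9 days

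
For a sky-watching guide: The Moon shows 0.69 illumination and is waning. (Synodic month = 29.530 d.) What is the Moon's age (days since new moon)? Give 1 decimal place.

cos θ = 1 − 2f = -0.380, giving a principal value of 112.3°.
A waning Moon lies in 180°–360°, so θ = 360° − 112.3° = 247.7°.
At 360°/29.530 d per day, 247.7° corresponds to 20.32 days.

20.3 days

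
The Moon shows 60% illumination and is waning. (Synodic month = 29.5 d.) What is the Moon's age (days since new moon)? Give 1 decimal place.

cos θ = 1 − 2f = -0.200, giving a principal value of 101.5°.
A waning Moon lies in 180°–360°, so θ = 360° − 101.5° = 258.5°.
At 360°/29.5 d per day, 258.5° corresponds to 21.18 days.

21.2 days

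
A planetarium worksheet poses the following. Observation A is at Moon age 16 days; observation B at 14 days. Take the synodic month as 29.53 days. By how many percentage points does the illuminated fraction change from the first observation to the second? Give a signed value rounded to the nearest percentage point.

First observation: θ = 360°·16/29.53 = 195.1°, so f = 0.983.
Second observation: θ = 170.7°, f = 0.993.
Δf = 0.993 − 0.983 = +0.011, i.e. +1 pp.

+1 percentage points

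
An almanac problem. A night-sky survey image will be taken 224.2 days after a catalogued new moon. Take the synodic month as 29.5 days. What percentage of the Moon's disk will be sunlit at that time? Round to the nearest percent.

90%

224.2/29.5 = 7.600 lunations, so 7 complete cycles and 17.70 d into the next.
Phase angle: θ = 360°·(17.70 d)/(29.5 d) = 216.0°.
cos 216.0° = (-0.809), so f = (1 − (-0.809))/2 = 0.905, so 90%.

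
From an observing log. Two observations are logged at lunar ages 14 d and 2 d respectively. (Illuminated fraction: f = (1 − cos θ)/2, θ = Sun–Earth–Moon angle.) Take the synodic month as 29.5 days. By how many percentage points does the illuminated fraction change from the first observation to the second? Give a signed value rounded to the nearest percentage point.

First observation: θ = 360°·14/29.5 = 170.8°, so f = 0.994.
Second observation: θ = 24.4°, f = 0.045.
Δf = 0.045 − 0.994 = -0.949, i.e. -95 pp.

-95 pp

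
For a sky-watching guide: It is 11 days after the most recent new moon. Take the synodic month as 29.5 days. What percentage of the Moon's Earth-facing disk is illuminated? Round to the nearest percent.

85%

Elongation θ = 360° × 11/29.5 ≈ 134.2°.
cos 134.2° = (-0.698), so f = (1 − (-0.698))/2 = 0.849, so 85%.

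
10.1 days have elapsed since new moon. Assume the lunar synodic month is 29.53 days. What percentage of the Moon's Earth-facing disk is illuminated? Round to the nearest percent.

77%

Elongation θ = 360° × 10.1/29.53 ≈ 123.1°.
cos 123.1° = (-0.547), so f = (1 − (-0.547))/2 = 0.773, so 77%.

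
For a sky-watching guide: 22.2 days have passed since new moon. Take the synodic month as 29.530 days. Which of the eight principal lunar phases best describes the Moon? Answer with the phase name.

θ ≈ 360° × 22.2/29.530 = 271°, which falls in the last quarter sector.

last quarter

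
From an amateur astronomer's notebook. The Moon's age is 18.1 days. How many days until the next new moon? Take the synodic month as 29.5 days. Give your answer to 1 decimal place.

11.4 days

One full lunation from the last new moon is 29.5 d; remaining = 29.5 − 18.1 = 11.400 d.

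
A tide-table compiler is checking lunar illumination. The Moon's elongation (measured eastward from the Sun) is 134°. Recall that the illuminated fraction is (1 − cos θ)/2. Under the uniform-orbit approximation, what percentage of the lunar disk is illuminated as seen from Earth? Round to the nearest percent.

f = (1 − cos 134°)/2 = (1 − (-0.695))/2 ≈ 0.847, i.e. 85%.

85%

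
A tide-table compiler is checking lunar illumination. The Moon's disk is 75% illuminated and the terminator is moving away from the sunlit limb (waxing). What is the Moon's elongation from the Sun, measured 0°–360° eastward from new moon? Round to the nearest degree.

120°

cos θ = 1 − 2f = -0.500, giving a principal value of 120.0°.
Waxing ⇒ before full, so θ = 120.0°.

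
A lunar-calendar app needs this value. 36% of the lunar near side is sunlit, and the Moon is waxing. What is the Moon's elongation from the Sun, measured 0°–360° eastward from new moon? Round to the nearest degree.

74°

Invert f = (1 − cos θ)/2 to get cos θ = 1 − 2(0.36) = 0.280, hence θ₀ = arccos 0.280 = 73.7°.
Before full moon the principal value applies: θ = 73.7°.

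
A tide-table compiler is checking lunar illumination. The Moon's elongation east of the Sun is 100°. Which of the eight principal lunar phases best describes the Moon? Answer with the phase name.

The first quarter sector spans roughly 68°–112°; 100° falls inside it.

first quarter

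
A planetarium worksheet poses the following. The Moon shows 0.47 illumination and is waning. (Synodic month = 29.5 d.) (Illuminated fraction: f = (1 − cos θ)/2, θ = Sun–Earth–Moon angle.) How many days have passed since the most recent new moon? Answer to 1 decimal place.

Invert f = (1 − cos θ)/2 to get cos θ = 1 − 2(0.47) = 0.060, hence θ₀ = arccos 0.060 = 86.6°.
A waning Moon lies in 180°–360°, so θ = 360° − 86.6° = 273.4°.
That fraction of the synodic month is 273.4/360 × 29.5 d ≈ 22.41 d.

22.4 days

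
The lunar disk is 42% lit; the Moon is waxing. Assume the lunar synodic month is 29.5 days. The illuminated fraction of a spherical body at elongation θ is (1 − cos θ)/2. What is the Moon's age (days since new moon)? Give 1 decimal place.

6.6 days

From f = (1 − cos θ)/2: cos θ = 1 − 2×0.42 = 0.160; arccos → 80.8°.
Before full moon the principal value applies: θ = 80.8°.
Age = 29.5 × 80.8°/360° ≈ 6.62 days.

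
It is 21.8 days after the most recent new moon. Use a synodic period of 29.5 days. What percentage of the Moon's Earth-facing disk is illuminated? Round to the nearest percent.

Elongation θ = 360° × 21.8/29.5 ≈ 266.0°.
With cos θ = (-0.069), the lit fraction is (1 − (-0.069))/2 ≈ 0.535, so 53%.

53%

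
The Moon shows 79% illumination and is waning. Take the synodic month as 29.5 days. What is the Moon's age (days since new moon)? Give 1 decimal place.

cos θ = 1 − 2f = -0.580, giving a principal value of 125.5°.
Since the Moon is past full (waning), take the reflex angle: θ = 360° − 125.5° = 234.5°.
That fraction of the synodic month is 234.5/360 × 29.5 d ≈ 19.22 d.

19.2 days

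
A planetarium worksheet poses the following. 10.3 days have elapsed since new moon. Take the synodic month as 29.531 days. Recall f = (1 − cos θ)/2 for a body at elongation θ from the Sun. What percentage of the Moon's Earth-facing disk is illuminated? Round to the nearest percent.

Elongation θ = 360° × 10.3/29.531 ≈ 125.6°.
cos 125.6° = (-0.582), so f = (1 − (-0.582))/2 = 0.791, so 79%.

79%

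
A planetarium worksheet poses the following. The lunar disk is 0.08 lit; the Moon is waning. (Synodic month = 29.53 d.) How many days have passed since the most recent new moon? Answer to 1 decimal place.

cos θ = 1 − 2f = 0.840, giving a principal value of 32.9°.
Since the Moon is past full (waning), take the reflex angle: θ = 360° − 32.9° = 327.1°.
Age = 29.53 × 327.1°/360° ≈ 26.83 days.

26.8 days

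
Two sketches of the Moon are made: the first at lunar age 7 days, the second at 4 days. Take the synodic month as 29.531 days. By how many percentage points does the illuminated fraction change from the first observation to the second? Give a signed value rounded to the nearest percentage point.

First observation: θ = 360°·7/29.531 = 85.3°, so f = 0.459.
Second observation: θ = 48.8°, f = 0.170.
Δf = 0.170 − 0.459 = -0.289, i.e. -29 pp.

-29 percentage points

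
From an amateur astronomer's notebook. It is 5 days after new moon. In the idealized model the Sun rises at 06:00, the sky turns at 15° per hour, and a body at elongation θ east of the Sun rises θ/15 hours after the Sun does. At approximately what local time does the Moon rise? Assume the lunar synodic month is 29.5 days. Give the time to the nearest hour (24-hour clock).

10:00

Phase angle: θ = 360°·(5 d)/(29.5 d) = 61.0°.
Delay after the Sun = 61.0° / (15°/h) ≈ 4.07 h.
06:00 + 4.07 h ≈ 10:04 → 10:00 to the nearest hour.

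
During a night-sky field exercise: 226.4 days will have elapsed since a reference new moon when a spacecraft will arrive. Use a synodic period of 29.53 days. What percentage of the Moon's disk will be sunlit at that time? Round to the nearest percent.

75%

226.4 d spans 7 complete synodic months (7 × 29.53 = 206.71 d) plus 19.69 d.
Phase angle: θ = 360°·(19.69 d)/(29.53 d) = 240.0°.
Illuminated fraction = (1 − cos 240.0°)/2 = (1 − (-0.499))/2 ≈ 0.750, so 75%.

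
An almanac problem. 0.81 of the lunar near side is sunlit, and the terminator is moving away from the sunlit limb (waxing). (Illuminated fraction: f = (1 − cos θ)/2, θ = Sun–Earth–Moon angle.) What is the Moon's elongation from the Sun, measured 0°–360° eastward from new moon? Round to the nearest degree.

From f = (1 − cos θ)/2: cos θ = 1 − 2×0.81 = -0.620; arccos → 128.3°.
Before full moon the principal value applies: θ = 128.3°.

128°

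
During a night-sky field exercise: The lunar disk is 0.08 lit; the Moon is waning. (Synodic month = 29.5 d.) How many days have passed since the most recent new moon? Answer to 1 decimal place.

Invert f = (1 − cos θ)/2 to get cos θ = 1 − 2(0.08) = 0.840, hence θ₀ = arccos 0.840 = 32.9°.
A waning Moon lies in 180°–360°, so θ = 360° − 32.9° = 327.1°.
Age = 29.5 × 327.1°/360° ≈ 26.81 days.

26.8 days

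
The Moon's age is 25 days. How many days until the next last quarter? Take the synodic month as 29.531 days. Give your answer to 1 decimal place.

Last quarter is 0.75 of the way through the cycle: age 0.75 × 29.531 = 22.148 d.
Already past this cycle's last quarter; the next is at 22.148 + 29.531 = 51.679 d, so 51.679 − 25 = 26.679 days.

26.7 days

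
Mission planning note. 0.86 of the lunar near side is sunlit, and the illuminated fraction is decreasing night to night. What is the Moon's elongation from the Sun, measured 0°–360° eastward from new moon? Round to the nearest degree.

224°

cos θ = 1 − 2f = -0.720, giving a principal value of 136.1°.
Waning ⇒ past full, so θ = 360° − 136.1° = 223.9°.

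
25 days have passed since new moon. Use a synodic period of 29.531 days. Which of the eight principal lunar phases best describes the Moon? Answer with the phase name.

At 25/29.531 of the cycle, θ ≈ 305° — the waning crescent range.

waning crescent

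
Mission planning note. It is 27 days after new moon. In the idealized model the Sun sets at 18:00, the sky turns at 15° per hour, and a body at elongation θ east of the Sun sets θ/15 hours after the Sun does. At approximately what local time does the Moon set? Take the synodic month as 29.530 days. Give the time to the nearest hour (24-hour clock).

Elongation θ = 360° × 27/29.530 ≈ 329.2°.
At 15° of sky rotation per hour, 329.2° corresponds to a 21.94 h lag.
18:00 + 21.94 h ≈ 15:57 → 16:00 to the nearest hour.

16:00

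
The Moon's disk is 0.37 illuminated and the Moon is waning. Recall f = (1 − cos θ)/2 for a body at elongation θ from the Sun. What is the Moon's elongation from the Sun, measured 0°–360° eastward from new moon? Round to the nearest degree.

From f = (1 − cos θ)/2: cos θ = 1 − 2×0.37 = 0.260; arccos → 74.9°.
Waning ⇒ past full, so θ = 360° − 74.9° = 285.1°.

285°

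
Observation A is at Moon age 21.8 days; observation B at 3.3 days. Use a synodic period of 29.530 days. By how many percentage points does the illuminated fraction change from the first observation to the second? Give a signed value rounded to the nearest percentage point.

-42 percentage points

θ₁ = 360° × 21.8/29.530 = 265.8°, f₁ = (1 − cos θ₁)/2 = 0.537.
θ₂ = 360° × 3.3/29.530 = 40.2°, f₂ = (1 − cos θ₂)/2 = 0.118.
Change = f₂ − f₁ = -0.419 → -42 percentage points.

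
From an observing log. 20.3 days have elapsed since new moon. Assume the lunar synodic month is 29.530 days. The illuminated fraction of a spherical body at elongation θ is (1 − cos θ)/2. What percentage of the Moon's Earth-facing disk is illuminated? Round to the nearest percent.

Phase angle: θ = 360°·(20.3 d)/(29.530 d) = 247.5°.
cos 247.5° = (-0.383), so f = (1 − (-0.383))/2 = 0.692, so 69%.

69%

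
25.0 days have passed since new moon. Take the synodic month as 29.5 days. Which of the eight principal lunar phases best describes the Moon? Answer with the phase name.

θ ≈ 360° × 25.0/29.5 = 305°, which falls in the waning crescent sector.

waning crescent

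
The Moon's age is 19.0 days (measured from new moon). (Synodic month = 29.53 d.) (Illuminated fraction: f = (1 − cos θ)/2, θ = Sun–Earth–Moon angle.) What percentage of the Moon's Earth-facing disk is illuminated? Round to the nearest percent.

81%

Phase angle: θ = 360°·(19.0 d)/(29.53 d) = 231.6°.
cos 231.6° = (-0.621), so f = (1 − (-0.621))/2 = 0.810, so 81%.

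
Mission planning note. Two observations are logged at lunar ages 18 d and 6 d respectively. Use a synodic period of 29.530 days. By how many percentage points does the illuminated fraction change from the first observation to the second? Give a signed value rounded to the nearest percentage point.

First observation: θ = 360°·18/29.530 = 219.4°, so f = 0.886.
Second observation: θ = 73.1°, f = 0.355.
Δf = 0.355 − 0.886 = -0.531, i.e. -53 pp.

-53 percentage points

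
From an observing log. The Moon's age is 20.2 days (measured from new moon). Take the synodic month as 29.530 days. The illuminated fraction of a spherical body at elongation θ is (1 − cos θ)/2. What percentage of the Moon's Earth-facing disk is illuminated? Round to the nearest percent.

The Moon has covered 20.2/29.530 of its cycle, so θ ≈ 360° × 20.2/29.530 = 246.3°.
cos 246.3° = (-0.403), so f = (1 − (-0.403))/2 = 0.701, so 70%.

70%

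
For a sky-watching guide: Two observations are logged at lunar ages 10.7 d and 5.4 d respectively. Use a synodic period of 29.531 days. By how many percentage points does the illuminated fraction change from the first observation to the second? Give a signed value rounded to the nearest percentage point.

-53 percentage points

First observation: θ = 360°·10.7/29.531 = 130.4°, so f = 0.824.
Second observation: θ = 65.8°, f = 0.295.
Δf = 0.295 − 0.824 = -0.529, i.e. -53 pp.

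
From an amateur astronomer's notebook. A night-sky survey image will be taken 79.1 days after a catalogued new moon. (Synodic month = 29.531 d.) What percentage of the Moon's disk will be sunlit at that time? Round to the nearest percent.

72%

Reduce mod P: 79.1 − 2×29.531 = 20.04 d into the current lunation.
Elongation θ = 360° × 20.04/29.531 ≈ 244.3°.
Illuminated fraction = (1 − cos 244.3°)/2 = (1 − (-0.434))/2 ≈ 0.717, so 72%.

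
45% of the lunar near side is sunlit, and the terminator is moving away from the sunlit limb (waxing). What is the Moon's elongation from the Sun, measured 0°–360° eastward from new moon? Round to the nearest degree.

Invert f = (1 − cos θ)/2 to get cos θ = 1 − 2(0.45) = 0.100, hence θ₀ = arccos 0.100 = 84.3°.
The Moon is waxing (0°–180°), so θ = 84.3° directly.

84°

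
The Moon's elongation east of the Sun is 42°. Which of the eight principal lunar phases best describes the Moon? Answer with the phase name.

waxing crescent

The waxing crescent sector spans roughly 22°–68°; 42° falls inside it.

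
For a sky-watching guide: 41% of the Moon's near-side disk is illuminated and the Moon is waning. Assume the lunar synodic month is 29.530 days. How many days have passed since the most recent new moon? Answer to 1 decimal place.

From f = (1 − cos θ)/2: cos θ = 1 − 2×0.41 = 0.180; arccos → 79.6°.
A waning Moon lies in 180°–360°, so θ = 360° − 79.6° = 280.4°.
Age = 29.530 × 280.4°/360° ≈ 23.00 days.

23.0 days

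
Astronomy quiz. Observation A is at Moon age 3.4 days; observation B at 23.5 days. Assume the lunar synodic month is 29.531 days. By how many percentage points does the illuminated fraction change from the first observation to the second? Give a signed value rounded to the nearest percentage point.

First observation: θ = 360°·3.4/29.531 = 41.4°, so f = 0.125.
Second observation: θ = 286.5°, f = 0.358.
Δf = 0.358 − 0.125 = +0.233, i.e. +23 pp.

+23 percentage points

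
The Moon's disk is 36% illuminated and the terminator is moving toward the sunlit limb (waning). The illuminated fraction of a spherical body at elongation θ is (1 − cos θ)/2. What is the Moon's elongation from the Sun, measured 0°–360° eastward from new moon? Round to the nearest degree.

cos θ = 1 − 2f = 0.280, giving a principal value of 73.7°.
Waning ⇒ past full, so θ = 360° − 73.7° = 286.3°.

286°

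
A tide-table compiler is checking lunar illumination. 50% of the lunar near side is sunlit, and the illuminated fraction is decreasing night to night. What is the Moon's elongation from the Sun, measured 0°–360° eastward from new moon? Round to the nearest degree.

Invert f = (1 − cos θ)/2 to get cos θ = 1 − 2(0.50) = 0.000, hence θ₀ = arccos 0.000 = 90.0°.
A waning Moon lies in 180°–360°, so θ = 360° − 90.0° = 270.0°.

270°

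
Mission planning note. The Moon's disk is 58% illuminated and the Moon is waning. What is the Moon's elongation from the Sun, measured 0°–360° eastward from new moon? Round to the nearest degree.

261°

From f = (1 − cos θ)/2: cos θ = 1 − 2×0.58 = -0.160; arccos → 99.2°.
A waning Moon lies in 180°–360°, so θ = 360° − 99.2° = 260.8°.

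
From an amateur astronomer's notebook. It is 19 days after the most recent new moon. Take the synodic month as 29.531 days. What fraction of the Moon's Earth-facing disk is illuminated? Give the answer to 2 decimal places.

The Moon has covered 19/29.531 of its cycle, so θ ≈ 360° × 19/29.531 = 231.6°.
Illuminated fraction = (1 − cos 231.6°)/2 = (1 − (-0.621))/2 ≈ 0.810.

0.81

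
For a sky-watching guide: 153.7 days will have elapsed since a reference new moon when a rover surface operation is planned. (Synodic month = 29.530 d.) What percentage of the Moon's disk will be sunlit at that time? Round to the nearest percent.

36%

153.7 d spans 5 complete synodic months (5 × 29.530 = 147.65 d) plus 6.05 d.
Elongation θ = 360° × 6.05/29.530 ≈ 73.8°.
cos 73.8° = 0.280, so f = (1 − 0.280)/2 = 0.360, so 36%.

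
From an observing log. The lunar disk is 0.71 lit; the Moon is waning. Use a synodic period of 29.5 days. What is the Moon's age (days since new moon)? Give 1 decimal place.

20.1 days

cos θ = 1 − 2f = -0.420, giving a principal value of 114.8°.
A waning Moon lies in 180°–360°, so θ = 360° − 114.8° = 245.2°.
Age = 29.5 × 245.2°/360° ≈ 20.09 days.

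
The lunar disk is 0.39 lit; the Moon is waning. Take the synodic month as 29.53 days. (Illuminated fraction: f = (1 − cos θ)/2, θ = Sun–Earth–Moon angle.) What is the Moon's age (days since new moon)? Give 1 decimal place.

23.2 days

From f = (1 − cos θ)/2: cos θ = 1 − 2×0.39 = 0.220; arccos → 77.3°.
A waning Moon lies in 180°–360°, so θ = 360° − 77.3° = 282.7°.
Age = 29.53 × 282.7°/360° ≈ 23.19 days.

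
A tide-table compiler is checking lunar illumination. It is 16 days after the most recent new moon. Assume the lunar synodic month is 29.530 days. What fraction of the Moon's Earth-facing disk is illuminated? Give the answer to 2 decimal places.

Elongation θ = 360° × 16/29.530 ≈ 195.1°.
cos 195.1° = (-0.966), so f = (1 − (-0.966))/2 = 0.983.

0.98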